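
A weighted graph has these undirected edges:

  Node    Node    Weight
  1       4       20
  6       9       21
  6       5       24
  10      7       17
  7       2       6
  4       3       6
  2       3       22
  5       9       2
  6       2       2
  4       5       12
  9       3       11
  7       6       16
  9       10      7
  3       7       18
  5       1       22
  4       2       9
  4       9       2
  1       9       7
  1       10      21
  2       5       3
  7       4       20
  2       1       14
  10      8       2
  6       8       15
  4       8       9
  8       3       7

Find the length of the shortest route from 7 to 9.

Enumerating some paths:
7 → 4 → 9: 20+2 = 22
7 → 2 → 5 → 9: 6+3+2 = 11
7 → 2 → 4 → 9: 6+9+2 = 17
The minimum is 11 via 7 → 2 → 5 → 9.

11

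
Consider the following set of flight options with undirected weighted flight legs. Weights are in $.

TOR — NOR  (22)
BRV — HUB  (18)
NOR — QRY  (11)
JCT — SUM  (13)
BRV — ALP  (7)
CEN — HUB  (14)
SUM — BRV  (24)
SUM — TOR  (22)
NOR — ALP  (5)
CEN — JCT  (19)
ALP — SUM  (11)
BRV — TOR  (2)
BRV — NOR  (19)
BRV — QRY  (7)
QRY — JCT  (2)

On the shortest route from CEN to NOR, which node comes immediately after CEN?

JCT

Candidate routes:
CEN - HUB - BRV - ALP - NOR: 14+18+7+5 = 44
CEN - JCT - QRY - NOR: 19+2+11 = 32
CEN - JCT - QRY - BRV - ALP - NOR: 19+2+7+7+5 = 40
CEN - JCT - QRY - BRV - NOR: 19+2+7+19 = 47
Cheapest is CEN - JCT - QRY - NOR at $32.
So from CEN the first move is to JCT.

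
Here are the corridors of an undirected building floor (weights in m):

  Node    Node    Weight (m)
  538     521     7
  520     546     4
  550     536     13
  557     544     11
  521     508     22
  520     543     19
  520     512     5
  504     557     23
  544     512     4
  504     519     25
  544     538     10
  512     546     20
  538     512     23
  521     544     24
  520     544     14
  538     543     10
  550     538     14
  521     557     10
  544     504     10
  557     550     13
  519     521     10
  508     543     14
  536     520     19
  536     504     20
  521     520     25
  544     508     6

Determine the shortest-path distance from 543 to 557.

Candidate routes:
543 - 538 - 521 - 557: 10+7+10 = 27
543 - 508 - 544 - 557: 14+6+11 = 31
543 - 538 - 544 - 557: 10+10+11 = 31
The minimum is 27 m via 543 - 538 - 521 - 557.

27 m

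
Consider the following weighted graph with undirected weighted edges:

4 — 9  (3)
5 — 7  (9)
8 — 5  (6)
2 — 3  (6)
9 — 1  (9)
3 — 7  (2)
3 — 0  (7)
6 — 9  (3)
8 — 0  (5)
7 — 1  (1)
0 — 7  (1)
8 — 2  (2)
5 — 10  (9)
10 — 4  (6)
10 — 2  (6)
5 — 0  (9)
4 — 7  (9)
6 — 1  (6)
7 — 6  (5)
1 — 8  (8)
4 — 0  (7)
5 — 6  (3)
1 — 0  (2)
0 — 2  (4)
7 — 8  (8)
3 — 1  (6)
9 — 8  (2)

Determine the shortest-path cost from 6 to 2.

7

Settle nodes by increasing distance from 6:
6: 0
5: 3  (via 6)
9: 3  (via 6)
7: 5  (via 6)
8: 5  (via 9)
0: 6  (via 7)
1: 6  (via 6)
4: 6  (via 9)
2: 7  (via 8)
Shortest route: 6 → 9 → 8 → 2 = 7.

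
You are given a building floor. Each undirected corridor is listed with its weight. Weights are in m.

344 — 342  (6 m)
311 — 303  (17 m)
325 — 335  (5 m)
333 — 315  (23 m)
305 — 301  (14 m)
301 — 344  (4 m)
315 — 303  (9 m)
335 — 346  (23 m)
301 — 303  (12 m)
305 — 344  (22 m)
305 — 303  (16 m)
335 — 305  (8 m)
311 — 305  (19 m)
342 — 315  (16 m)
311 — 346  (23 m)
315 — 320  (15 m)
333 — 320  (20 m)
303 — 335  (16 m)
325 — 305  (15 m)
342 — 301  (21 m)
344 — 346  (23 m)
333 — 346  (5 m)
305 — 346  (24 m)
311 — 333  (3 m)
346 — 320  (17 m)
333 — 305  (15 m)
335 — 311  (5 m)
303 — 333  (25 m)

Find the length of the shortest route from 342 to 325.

37 m

Settle nodes by increasing distance from 342:
342: 0
344: 6  (via 342)
301: 10  (via 344)
315: 16  (via 342)
303: 22  (via 301)
305: 24  (via 301)
346: 29  (via 344)
320: 31  (via 315)
335: 32  (via 305)
333: 34  (via 346)
311: 37  (via 335)
325: 37  (via 335)
Shortest route: 342 → 344 → 301 → 305 → 335 → 325 = 37 m.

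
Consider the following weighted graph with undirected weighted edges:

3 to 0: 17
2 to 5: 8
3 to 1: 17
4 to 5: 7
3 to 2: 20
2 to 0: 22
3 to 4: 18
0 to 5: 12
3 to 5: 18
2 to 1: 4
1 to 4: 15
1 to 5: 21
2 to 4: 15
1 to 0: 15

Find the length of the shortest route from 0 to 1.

Enumerating some paths:
0 → 2 → 1: 22+4 = 26
0 → 5 → 2 → 1: 12+8+4 = 24
0 → 5 → 1: 12+21 = 33
0 → 1: 15 = 15
Cheapest is 0 → 1 at 15.

15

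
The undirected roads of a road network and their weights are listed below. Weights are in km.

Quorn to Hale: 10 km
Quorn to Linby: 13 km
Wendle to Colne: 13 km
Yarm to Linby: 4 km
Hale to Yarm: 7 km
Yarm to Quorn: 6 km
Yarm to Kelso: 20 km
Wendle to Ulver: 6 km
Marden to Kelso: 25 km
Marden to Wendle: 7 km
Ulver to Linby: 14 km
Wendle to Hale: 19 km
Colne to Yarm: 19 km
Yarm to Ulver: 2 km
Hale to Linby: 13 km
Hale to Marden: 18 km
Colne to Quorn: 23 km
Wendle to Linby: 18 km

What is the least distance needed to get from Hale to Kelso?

27 km

Settle nodes by increasing distance from Hale:
Hale: 0
Yarm: 7  (via Hale)
Ulver: 9  (via Yarm)
Quorn: 10  (via Hale)
Linby: 11  (via Yarm)
Wendle: 15  (via Ulver)
Marden: 18  (via Hale)
Colne: 26  (via Yarm)
Kelso: 27  (via Yarm)
Shortest route: Hale–Yarm–Kelso = 27 km.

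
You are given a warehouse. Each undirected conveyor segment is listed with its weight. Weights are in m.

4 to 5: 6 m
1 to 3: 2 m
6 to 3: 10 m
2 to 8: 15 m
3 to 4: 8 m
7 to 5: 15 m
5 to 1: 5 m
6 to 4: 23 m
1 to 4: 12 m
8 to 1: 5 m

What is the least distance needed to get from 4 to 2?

Compare a few routes:
4 - 1 - 8 - 2: 12+5+15 = 32
4 - 5 - 1 - 8 - 2: 6+5+5+15 = 31
4 - 3 - 1 - 8 - 2: 8+2+5+15 = 30
The minimum is 30 m via 4 - 3 - 1 - 8 - 2.

30 m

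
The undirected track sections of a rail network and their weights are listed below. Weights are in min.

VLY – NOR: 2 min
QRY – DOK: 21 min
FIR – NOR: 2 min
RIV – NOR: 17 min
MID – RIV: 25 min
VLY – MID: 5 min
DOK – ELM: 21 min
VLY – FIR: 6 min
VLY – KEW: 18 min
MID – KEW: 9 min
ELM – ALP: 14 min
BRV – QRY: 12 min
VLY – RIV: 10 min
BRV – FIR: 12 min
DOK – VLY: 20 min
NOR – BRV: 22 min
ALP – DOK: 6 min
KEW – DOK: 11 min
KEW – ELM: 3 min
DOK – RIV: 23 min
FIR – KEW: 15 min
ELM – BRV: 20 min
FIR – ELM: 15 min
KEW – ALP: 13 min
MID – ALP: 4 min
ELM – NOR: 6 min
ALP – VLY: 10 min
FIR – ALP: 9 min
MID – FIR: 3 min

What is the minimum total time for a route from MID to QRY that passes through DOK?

Best MID to DOK: MID → ALP → DOK costing 10
Best DOK to QRY: DOK → QRY costing 21
Total via DOK: 10 + 21 = 31 min.

31 min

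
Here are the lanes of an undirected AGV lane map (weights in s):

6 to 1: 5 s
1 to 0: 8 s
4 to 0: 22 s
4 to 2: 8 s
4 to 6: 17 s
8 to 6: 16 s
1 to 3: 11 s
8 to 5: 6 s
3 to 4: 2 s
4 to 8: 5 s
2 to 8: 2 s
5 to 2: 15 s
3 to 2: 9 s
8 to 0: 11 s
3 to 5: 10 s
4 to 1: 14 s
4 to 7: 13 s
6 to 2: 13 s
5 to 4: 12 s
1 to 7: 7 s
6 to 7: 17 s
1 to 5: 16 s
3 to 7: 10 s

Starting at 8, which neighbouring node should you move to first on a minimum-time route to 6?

2

Candidate routes:
8 - 4 - 6: 5+17 = 22
8 - 6: 16 = 16
8 - 2 - 6: 2+13 = 15
Cheapest is 8 - 2 - 6 at 15 s.
So from 8 the first move is to 2.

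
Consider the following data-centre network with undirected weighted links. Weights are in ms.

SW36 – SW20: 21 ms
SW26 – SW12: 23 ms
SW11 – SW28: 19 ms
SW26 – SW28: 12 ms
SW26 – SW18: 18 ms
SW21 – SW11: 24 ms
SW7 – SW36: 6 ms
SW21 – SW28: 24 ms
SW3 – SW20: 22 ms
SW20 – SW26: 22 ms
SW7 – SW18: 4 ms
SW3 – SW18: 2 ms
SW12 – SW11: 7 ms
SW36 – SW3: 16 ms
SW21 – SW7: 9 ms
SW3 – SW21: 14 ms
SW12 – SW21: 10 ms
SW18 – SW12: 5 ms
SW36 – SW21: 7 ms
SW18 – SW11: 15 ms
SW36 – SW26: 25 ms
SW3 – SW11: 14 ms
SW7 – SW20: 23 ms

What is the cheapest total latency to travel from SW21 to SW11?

Shortest distances from SW21:
SW21: 0
SW36: 7  (via SW21)
SW7: 9  (via SW21)
SW12: 10  (via SW21)
SW18: 13  (via SW7)
SW3: 14  (via SW21)
SW11: 17  (via SW12)
Shortest route: SW21–SW12–SW11 = 17 ms.

17 ms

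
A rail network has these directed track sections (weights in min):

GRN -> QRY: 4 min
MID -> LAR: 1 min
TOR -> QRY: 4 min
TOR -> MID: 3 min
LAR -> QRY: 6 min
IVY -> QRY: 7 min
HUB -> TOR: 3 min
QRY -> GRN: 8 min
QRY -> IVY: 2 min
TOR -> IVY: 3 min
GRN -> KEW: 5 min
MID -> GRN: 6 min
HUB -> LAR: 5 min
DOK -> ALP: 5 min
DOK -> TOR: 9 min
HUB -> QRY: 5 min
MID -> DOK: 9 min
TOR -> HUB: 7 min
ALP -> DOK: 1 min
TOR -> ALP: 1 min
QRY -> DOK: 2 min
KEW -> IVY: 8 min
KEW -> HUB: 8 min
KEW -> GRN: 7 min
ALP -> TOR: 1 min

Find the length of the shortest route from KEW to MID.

Shortest distances from KEW:
KEW: 0
GRN: 7  (via KEW)
IVY: 8  (via KEW)
HUB: 8  (via KEW)
QRY: 11  (via GRN)
TOR: 11  (via HUB)
ALP: 12  (via TOR)
LAR: 13  (via HUB)
DOK: 13  (via QRY)
MID: 14  (via TOR)
Shortest route: KEW–HUB–TOR–MID = 14 min.

14 min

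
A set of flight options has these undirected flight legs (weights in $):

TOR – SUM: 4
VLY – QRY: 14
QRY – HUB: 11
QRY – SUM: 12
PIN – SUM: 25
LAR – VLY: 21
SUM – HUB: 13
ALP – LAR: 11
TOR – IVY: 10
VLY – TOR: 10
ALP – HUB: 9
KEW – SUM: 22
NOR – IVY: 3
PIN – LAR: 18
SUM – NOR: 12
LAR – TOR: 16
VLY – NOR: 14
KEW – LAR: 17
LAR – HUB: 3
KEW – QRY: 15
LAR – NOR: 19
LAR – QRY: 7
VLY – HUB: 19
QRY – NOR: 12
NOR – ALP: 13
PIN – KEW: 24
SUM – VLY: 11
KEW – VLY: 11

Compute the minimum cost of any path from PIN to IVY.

$39

Running Dijkstra from PIN:
PIN: 0
LAR: 18  (via PIN)
HUB: 21  (via LAR)
KEW: 24  (via PIN)
QRY: 25  (via LAR)
SUM: 25  (via PIN)
ALP: 29  (via LAR)
TOR: 29  (via SUM)
VLY: 35  (via KEW)
NOR: 37  (via LAR)
IVY: 39  (via TOR)
Shortest route: PIN–SUM–TOR–IVY = $39.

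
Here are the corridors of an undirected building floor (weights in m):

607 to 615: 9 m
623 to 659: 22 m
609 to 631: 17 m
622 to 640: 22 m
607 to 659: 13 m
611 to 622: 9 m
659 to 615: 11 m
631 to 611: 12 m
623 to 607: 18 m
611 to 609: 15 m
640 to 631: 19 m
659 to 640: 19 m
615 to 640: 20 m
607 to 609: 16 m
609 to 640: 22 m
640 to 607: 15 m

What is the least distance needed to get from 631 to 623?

Compare a few routes:
631 - 640 - 659 - 623: 19+19+22 = 60
631 - 640 - 607 - 623: 19+15+18 = 52
631 - 609 - 607 - 623: 17+16+18 = 51
The minimum is 51 m via 631 - 609 - 607 - 623.

51 m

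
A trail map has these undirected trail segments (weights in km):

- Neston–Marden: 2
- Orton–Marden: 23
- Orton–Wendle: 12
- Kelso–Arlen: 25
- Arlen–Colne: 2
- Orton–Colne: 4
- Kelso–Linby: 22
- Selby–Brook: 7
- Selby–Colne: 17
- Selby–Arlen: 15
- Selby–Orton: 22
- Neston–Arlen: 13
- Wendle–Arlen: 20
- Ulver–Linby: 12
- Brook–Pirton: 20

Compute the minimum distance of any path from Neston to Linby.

Compare a few routes:
Neston → Arlen → Kelso → Linby: 13+25+22 = 60
Neston → Marden → Orton → Wendle → Arlen → Kelso → Linby: 2+23+12+20+25+22 = 104
Neston → Marden → Orton → Colne → Selby → Arlen → Kelso → Linby: 2+23+4+17+15+25+22 = 108
Neston → Marden → Orton → Colne → Arlen → Kelso → Linby: 2+23+4+2+25+22 = 78
The minimum is 60 km via Neston → Arlen → Kelso → Linby.

60 km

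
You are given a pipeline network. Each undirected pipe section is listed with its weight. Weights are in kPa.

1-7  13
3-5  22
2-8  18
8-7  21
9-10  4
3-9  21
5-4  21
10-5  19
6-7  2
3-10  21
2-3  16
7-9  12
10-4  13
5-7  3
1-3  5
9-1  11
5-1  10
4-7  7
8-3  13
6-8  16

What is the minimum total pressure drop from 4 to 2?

Candidate routes:
4–7–6–8–2: 7+2+16+18 = 43
4–7–1–3–2: 7+13+5+16 = 41
Cheapest is 4–7–1–3–2 at 41 kPa.

41 kPa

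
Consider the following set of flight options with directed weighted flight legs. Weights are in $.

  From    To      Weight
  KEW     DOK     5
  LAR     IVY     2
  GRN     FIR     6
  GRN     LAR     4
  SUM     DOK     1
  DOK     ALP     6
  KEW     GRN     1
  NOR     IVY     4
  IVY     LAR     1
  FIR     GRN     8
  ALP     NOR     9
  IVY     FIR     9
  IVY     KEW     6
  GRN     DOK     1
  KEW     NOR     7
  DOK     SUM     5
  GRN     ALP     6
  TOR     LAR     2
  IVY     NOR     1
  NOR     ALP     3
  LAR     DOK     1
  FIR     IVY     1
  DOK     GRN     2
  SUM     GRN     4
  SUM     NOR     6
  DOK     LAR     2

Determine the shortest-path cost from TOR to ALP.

$8

Running Dijkstra from TOR:
TOR: 0
LAR: 2  (via TOR)
DOK: 3  (via LAR)
IVY: 4  (via LAR)
GRN: 5  (via DOK)
NOR: 5  (via IVY)
SUM: 8  (via DOK)
ALP: 8  (via NOR)
Shortest route: TOR → LAR → IVY → NOR → ALP = $8.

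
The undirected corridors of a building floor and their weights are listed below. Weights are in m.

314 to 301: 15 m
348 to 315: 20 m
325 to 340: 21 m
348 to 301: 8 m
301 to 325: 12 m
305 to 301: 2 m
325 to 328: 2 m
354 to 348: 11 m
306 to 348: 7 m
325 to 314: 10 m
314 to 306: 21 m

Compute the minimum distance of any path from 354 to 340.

52 m

Enumerating some paths:
354 - 348 - 301 - 314 - 325 - 340: 11+8+15+10+21 = 65
354 - 348 - 306 - 314 - 325 - 340: 11+7+21+10+21 = 70
354 - 348 - 301 - 325 - 340: 11+8+12+21 = 52
The minimum is 52 m via 354 - 348 - 301 - 325 - 340.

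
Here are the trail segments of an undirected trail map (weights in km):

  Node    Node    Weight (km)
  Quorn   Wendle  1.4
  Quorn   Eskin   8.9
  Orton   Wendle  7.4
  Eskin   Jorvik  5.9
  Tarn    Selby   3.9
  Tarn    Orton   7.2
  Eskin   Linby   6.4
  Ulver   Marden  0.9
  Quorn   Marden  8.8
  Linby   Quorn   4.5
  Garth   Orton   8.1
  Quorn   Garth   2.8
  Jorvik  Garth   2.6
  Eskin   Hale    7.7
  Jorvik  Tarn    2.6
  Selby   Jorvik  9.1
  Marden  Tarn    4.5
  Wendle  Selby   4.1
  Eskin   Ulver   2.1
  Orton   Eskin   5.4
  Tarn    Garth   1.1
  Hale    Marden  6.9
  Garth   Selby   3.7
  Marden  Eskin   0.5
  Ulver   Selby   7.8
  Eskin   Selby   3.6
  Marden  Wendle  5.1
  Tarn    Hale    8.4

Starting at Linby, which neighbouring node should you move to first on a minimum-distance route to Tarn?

Quorn

Candidate routes:
Linby - Quorn - Garth - Tarn: 4.5+2.8+1.1 = 8.4
Linby - Eskin - Marden - Tarn: 6.4+0.5+4.5 = 11.4
Linby - Eskin - Selby - Tarn: 6.4+3.6+3.9 = 13.9
Linby - Quorn - Garth - Jorvik - Tarn: 4.5+2.8+2.6+2.6 = 12.5
The minimum is 8.4 km via Linby - Quorn - Garth - Tarn.
So from Linby the first move is to Quorn.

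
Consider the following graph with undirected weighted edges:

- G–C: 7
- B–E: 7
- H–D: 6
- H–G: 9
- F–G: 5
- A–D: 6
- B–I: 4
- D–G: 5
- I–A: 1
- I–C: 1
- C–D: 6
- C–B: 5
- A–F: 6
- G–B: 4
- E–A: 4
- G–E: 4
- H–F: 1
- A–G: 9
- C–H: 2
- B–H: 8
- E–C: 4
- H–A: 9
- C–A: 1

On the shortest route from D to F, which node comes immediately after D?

H

Candidate routes:
D–A–C–H–F: 6+1+2+1 = 10
D–C–H–F: 6+2+1 = 9
D–H–F: 6+1 = 7
D–G–F: 5+5 = 10
Cheapest is D–H–F at 7.
So from D the first move is to H.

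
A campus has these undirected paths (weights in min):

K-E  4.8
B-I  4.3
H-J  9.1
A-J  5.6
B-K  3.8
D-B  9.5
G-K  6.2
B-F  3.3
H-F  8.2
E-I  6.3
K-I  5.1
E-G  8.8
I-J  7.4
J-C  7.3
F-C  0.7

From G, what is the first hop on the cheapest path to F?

Enumerating some paths:
G → K → B → F: 6.2+3.8+3.3 = 13.3
G → K → I → B → F: 6.2+5.1+4.3+3.3 = 18.9
Cheapest is G → K → B → F at 13.3 min.
So from G the first move is to K.

K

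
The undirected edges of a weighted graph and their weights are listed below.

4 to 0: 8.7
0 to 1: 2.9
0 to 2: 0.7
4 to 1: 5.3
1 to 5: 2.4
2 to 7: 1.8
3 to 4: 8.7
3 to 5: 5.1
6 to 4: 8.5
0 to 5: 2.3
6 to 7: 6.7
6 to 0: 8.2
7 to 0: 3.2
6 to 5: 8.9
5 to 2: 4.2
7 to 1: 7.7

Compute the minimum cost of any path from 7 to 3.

9.9

Compare a few routes:
7–2–0–5–3: 1.8+0.7+2.3+5.1 = 9.9
7–0–5–3: 3.2+2.3+5.1 = 10.6
Cheapest is 7–2–0–5–3 at 9.9.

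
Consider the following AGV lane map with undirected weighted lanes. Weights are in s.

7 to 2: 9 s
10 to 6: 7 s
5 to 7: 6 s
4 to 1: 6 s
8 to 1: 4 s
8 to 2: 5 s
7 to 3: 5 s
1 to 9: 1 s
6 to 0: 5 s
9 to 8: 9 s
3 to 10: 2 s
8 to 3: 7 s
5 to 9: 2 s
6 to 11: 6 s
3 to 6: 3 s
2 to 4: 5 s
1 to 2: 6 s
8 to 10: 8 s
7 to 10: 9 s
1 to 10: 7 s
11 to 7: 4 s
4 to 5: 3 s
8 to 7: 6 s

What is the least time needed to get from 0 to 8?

15 s

Running Dijkstra from 0:
0: 0
6: 5  (via 0)
3: 8  (via 6)
10: 10  (via 3)
11: 11  (via 6)
7: 13  (via 3)
8: 15  (via 3)
Shortest route: 0 → 6 → 3 → 8 = 15 s.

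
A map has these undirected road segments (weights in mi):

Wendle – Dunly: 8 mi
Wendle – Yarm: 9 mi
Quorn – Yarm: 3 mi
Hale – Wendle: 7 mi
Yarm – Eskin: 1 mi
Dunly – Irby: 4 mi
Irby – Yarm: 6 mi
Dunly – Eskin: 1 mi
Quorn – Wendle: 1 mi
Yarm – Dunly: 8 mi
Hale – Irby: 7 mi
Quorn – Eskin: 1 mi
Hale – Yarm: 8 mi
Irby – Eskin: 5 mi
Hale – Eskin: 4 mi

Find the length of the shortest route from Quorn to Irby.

6 mi

Running Dijkstra from Quorn:
Quorn: 0
Eskin: 1  (via Quorn)
Wendle: 1  (via Quorn)
Dunly: 2  (via Eskin)
Yarm: 2  (via Eskin)
Hale: 5  (via Eskin)
Irby: 6  (via Eskin)
Shortest route: Quorn–Eskin–Irby = 6 mi.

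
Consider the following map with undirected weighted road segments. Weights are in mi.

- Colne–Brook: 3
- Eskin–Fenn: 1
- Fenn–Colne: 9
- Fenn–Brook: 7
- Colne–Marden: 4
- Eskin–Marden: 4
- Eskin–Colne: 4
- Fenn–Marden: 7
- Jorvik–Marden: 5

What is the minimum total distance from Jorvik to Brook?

12 mi

Running Dijkstra from Jorvik:
Jorvik: 0
Marden: 5  (via Jorvik)
Eskin: 9  (via Marden)
Colne: 9  (via Marden)
Fenn: 10  (via Eskin)
Brook: 12  (via Colne)
Shortest route: Jorvik–Marden–Colne–Brook = 12 mi.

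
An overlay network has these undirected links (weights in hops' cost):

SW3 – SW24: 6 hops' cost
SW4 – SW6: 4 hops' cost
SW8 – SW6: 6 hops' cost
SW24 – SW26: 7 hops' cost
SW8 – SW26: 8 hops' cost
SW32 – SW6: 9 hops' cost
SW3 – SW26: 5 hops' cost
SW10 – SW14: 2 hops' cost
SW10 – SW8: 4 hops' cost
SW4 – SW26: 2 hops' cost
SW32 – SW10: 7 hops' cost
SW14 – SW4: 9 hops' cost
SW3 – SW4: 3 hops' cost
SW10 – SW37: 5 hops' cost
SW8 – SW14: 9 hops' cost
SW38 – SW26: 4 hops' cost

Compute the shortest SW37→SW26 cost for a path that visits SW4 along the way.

18 hops' cost

Shortest SW37→SW4: SW37 → SW10 → SW14 → SW4 = 16
Shortest SW4→SW26: SW4 → SW26 = 2
Total via SW4: 16 + 2 = 18 hops' cost.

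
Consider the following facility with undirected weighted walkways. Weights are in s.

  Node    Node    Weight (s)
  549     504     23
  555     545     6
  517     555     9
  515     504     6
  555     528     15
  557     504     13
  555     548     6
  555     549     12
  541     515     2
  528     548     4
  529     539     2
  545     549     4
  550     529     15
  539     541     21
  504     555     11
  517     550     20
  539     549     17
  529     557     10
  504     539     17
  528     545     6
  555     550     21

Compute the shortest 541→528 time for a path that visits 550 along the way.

Shortest 541→550: 541 → 539 → 529 → 550 = 38
Best 550 to 528: 550 → 555 → 548 → 528 costing 31
Total via 550: 38 + 31 = 69 s.

69 s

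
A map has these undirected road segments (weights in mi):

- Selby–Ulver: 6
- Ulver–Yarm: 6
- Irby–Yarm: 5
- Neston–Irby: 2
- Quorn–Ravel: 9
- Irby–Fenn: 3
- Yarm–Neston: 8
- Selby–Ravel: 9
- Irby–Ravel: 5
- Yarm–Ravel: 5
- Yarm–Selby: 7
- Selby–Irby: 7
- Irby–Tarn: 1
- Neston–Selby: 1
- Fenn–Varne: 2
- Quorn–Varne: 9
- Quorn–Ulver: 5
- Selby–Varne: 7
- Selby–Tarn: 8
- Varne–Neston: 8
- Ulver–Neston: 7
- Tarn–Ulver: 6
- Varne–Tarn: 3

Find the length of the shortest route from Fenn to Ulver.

10 mi

Settle nodes by increasing distance from Fenn:
Fenn: 0
Varne: 2  (via Fenn)
Irby: 3  (via Fenn)
Tarn: 4  (via Irby)
Neston: 5  (via Irby)
Selby: 6  (via Neston)
Yarm: 8  (via Irby)
Ravel: 8  (via Irby)
Ulver: 10  (via Tarn)
Shortest route: Fenn → Irby → Tarn → Ulver = 10 mi.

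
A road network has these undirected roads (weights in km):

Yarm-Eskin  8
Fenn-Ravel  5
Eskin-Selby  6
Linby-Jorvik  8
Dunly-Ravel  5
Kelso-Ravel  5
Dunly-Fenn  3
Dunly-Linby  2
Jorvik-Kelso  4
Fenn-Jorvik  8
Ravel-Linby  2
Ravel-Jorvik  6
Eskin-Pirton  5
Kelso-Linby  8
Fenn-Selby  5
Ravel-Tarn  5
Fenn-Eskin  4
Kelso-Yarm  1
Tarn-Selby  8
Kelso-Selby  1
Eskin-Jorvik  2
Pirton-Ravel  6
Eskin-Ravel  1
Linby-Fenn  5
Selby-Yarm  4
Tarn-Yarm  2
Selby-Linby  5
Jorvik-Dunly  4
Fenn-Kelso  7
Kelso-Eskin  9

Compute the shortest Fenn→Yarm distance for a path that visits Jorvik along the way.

Shortest Fenn→Jorvik: Fenn–Eskin–Jorvik = 6
Best Jorvik to Yarm: Jorvik–Kelso–Yarm costing 5
Total via Jorvik: 6 + 5 = 11 km.

11 km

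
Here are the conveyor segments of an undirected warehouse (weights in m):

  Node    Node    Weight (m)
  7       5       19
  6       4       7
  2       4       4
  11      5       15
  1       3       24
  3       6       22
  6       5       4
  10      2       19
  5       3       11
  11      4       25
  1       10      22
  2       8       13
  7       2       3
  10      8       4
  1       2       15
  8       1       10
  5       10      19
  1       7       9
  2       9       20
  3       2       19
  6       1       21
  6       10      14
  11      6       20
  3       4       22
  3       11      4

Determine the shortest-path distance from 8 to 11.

Candidate routes:
8 → 2 → 3 → 11: 13+19+4 = 36
8 → 10 → 6 → 5 → 11: 4+14+4+15 = 37
8 → 10 → 6 → 5 → 3 → 11: 4+14+4+11+4 = 37
The minimum is 36 m via 8 → 2 → 3 → 11.

36 m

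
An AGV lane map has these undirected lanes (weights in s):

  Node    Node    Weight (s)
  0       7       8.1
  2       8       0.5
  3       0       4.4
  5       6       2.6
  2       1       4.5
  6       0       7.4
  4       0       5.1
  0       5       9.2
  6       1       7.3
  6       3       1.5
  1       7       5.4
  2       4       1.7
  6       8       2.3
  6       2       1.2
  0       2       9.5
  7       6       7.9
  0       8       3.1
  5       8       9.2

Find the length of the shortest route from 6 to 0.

4.8 s

Enumerating some paths:
6–2–8–0: 1.2+0.5+3.1 = 4.8
6–8–0: 2.3+3.1 = 5.4
The minimum is 4.8 s via 6–2–8–0.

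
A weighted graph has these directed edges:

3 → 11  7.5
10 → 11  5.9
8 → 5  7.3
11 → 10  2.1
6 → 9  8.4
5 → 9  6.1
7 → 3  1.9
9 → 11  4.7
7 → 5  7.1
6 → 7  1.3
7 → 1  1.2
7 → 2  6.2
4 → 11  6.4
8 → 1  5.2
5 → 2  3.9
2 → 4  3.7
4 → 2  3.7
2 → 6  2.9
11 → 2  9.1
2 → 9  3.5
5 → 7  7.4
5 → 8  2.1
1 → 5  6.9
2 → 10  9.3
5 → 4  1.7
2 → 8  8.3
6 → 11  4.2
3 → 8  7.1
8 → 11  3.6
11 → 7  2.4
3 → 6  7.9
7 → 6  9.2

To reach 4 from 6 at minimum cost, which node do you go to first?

Candidate routes:
6 → 7 → 1 → 5 → 4: 1.3+1.2+6.9+1.7 = 11.1
6 → 7 → 5 → 4: 1.3+7.1+1.7 = 10.1
The minimum is 10.1 via 6 → 7 → 5 → 4.
So from 6 the first move is to 7.

7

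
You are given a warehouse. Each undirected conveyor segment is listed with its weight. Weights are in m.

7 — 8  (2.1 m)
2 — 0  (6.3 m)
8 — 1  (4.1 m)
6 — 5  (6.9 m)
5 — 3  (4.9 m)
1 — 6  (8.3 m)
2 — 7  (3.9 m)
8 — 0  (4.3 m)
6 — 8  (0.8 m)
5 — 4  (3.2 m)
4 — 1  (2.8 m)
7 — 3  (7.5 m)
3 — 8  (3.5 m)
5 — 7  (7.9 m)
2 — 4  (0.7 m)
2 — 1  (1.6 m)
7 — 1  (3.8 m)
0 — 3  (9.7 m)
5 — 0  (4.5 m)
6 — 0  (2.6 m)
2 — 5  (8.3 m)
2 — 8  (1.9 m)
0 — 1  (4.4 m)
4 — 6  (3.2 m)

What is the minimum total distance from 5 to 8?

5.8 m

Settle nodes by increasing distance from 5:
5: 0
4: 3.2  (via 5)
2: 3.9  (via 4)
0: 4.5  (via 5)
3: 4.9  (via 5)
1: 5.5  (via 2)
8: 5.8  (via 2)
Shortest route: 5–4–2–8 = 5.8 m.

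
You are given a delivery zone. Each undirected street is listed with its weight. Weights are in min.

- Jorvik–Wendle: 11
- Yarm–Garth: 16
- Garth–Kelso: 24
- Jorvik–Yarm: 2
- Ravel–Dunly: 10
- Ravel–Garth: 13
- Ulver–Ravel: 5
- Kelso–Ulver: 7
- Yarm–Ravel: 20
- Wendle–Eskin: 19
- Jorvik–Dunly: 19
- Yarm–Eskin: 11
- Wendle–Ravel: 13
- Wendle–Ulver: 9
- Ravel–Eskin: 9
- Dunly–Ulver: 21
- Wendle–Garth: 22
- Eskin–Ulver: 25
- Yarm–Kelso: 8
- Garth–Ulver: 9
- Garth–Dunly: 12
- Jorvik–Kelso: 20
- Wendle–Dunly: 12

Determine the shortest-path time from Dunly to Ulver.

Compare a few routes:
Dunly → Wendle → Ulver: 12+9 = 21
Dunly → Garth → Ulver: 12+9 = 21
Dunly → Ravel → Ulver: 10+5 = 15
The minimum is 15 min via Dunly → Ravel → Ulver.

15 min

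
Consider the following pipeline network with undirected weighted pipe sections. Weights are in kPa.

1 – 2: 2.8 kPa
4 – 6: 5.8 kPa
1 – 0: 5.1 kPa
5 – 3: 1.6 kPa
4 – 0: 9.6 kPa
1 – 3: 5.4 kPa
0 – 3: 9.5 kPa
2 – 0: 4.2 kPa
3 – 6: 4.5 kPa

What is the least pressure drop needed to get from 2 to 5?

Candidate routes:
2 - 0 - 1 - 3 - 5: 4.2+5.1+5.4+1.6 = 16.3
2 - 0 - 3 - 5: 4.2+9.5+1.6 = 15.3
2 - 1 - 3 - 5: 2.8+5.4+1.6 = 9.8
The minimum is 9.8 kPa via 2 - 1 - 3 - 5.

9.8 kPa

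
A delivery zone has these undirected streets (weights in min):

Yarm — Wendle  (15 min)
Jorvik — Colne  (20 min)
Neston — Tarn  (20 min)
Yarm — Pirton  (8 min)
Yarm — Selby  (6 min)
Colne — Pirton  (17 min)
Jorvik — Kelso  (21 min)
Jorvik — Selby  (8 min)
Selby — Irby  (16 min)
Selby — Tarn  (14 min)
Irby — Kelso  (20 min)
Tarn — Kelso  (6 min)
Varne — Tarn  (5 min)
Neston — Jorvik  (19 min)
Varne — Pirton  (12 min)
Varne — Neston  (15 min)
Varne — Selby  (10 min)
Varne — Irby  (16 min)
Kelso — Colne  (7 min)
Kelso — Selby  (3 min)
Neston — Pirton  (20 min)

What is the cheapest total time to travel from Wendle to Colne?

31 min

Enumerating some paths:
Wendle–Yarm–Selby–Kelso–Colne: 15+6+3+7 = 31
Wendle–Yarm–Selby–Tarn–Kelso–Colne: 15+6+14+6+7 = 48
Wendle–Yarm–Pirton–Colne: 15+8+17 = 40
The minimum is 31 min via Wendle–Yarm–Selby–Kelso–Colne.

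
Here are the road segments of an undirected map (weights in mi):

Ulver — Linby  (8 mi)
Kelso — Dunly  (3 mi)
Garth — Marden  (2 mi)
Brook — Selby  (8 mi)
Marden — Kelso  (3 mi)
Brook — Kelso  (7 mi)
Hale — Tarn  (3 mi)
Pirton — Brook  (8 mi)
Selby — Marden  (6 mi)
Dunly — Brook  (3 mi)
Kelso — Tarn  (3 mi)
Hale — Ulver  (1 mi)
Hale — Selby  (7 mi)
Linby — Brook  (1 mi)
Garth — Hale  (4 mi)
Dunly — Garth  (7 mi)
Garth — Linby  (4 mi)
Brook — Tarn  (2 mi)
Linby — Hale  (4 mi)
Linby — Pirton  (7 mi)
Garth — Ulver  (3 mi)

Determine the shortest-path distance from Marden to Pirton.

13 mi

Compare a few routes:
Marden–Garth–Linby–Brook–Pirton: 2+4+1+8 = 15
Marden–Garth–Linby–Pirton: 2+4+7 = 13
The minimum is 13 mi via Marden–Garth–Linby–Pirton.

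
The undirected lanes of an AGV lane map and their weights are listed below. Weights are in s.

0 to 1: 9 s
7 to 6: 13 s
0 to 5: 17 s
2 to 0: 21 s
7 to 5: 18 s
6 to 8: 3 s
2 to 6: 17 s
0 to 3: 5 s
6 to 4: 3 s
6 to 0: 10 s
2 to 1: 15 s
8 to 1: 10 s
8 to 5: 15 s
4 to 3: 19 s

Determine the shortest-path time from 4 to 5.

Running Dijkstra from 4:
4: 0
6: 3  (via 4)
8: 6  (via 6)
0: 13  (via 6)
1: 16  (via 8)
7: 16  (via 6)
3: 18  (via 0)
2: 20  (via 6)
5: 21  (via 8)
Shortest route: 4 → 6 → 8 → 5 = 21 s.

21 s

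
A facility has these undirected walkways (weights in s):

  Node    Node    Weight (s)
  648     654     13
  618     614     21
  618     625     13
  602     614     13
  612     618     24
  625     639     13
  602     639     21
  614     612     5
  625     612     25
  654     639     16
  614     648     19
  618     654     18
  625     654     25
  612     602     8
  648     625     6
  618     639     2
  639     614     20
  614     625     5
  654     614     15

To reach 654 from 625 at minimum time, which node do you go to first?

648

Compare a few routes:
625 - 614 - 654: 5+15 = 20
625 - 654: 25 = 25
625 - 639 - 654: 13+16 = 29
625 - 648 - 654: 6+13 = 19
Cheapest is 625 - 648 - 654 at 19 s.
So from 625 the first move is to 648.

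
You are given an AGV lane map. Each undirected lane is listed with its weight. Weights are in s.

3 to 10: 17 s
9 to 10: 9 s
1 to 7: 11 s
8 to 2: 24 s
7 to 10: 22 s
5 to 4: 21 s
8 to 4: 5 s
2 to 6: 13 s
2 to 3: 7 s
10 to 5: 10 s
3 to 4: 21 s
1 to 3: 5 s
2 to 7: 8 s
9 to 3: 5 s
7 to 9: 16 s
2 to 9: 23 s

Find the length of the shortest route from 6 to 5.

Enumerating some paths:
6 - 2 - 7 - 10 - 5: 13+8+22+10 = 53
6 - 2 - 9 - 10 - 5: 13+23+9+10 = 55
6 - 2 - 3 - 10 - 5: 13+7+17+10 = 47
6 - 2 - 3 - 9 - 10 - 5: 13+7+5+9+10 = 44
Cheapest is 6 - 2 - 3 - 9 - 10 - 5 at 44 s.

44 s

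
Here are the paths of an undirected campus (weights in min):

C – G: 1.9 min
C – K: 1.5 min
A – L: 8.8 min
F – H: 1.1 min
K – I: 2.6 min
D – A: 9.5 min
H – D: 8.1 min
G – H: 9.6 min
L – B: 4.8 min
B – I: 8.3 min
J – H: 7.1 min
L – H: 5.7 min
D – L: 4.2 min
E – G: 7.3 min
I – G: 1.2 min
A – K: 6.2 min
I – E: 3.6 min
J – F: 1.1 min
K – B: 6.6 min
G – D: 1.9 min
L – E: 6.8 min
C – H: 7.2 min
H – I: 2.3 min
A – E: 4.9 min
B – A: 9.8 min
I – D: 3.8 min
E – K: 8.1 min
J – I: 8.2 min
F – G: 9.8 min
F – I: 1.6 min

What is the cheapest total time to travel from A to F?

Enumerating some paths:
A - E - I - F: 4.9+3.6+1.6 = 10.1
A - K - I - F: 6.2+2.6+1.6 = 10.4
The minimum is 10.1 min via A - E - I - F.

10.1 min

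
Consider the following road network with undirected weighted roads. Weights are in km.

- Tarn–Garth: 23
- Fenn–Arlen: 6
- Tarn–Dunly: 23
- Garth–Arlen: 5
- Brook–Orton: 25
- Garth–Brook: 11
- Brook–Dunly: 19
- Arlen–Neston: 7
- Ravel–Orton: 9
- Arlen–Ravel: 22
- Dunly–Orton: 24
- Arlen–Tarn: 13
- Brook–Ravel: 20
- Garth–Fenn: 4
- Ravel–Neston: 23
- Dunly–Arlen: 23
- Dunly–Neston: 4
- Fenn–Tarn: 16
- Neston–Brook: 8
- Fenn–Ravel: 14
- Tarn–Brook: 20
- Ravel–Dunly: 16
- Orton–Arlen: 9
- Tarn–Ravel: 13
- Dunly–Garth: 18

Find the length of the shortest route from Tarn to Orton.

22 km

Enumerating some paths:
Tarn–Arlen–Orton: 13+9 = 22
Tarn–Fenn–Arlen–Orton: 16+6+9 = 31
Cheapest is Tarn–Arlen–Orton at 22 km.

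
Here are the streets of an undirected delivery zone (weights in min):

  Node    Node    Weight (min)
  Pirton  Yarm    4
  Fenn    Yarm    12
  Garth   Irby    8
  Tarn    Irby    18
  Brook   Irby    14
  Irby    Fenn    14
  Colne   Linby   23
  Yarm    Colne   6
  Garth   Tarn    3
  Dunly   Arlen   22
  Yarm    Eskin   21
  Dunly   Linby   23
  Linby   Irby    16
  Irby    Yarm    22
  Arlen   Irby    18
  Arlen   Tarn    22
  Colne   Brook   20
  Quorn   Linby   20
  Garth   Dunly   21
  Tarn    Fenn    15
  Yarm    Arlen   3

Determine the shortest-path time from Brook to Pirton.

30 min

Shortest distances from Brook:
Brook: 0
Irby: 14  (via Brook)
Colne: 20  (via Brook)
Garth: 22  (via Irby)
Tarn: 25  (via Garth)
Yarm: 26  (via Colne)
Fenn: 28  (via Irby)
Arlen: 29  (via Yarm)
Linby: 30  (via Irby)
Pirton: 30  (via Yarm)
Shortest route: Brook–Colne–Yarm–Pirton = 30 min.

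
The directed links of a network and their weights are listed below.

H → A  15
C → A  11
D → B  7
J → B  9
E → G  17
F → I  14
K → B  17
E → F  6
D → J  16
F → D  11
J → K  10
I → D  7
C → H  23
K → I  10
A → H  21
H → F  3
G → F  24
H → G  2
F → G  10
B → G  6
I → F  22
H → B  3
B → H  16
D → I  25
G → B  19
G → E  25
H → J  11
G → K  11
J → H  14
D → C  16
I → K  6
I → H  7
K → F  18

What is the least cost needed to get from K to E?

Settle nodes by increasing distance from K:
K: 0
I: 10  (via K)
B: 17  (via K)
D: 17  (via I)
H: 17  (via I)
F: 18  (via K)
G: 19  (via H)
J: 28  (via H)
A: 32  (via H)
C: 33  (via D)
E: 44  (via G)
Shortest route: K–I–H–G–E = 44.

44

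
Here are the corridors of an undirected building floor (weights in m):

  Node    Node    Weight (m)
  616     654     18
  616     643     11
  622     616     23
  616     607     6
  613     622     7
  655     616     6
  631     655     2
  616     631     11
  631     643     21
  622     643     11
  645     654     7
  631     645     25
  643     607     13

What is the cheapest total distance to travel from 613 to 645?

54 m

Settle nodes by increasing distance from 613:
613: 0
622: 7  (via 613)
643: 18  (via 622)
616: 29  (via 643)
607: 31  (via 643)
655: 35  (via 616)
631: 37  (via 655)
654: 47  (via 616)
645: 54  (via 654)
Shortest route: 613 → 622 → 643 → 616 → 654 → 645 = 54 m.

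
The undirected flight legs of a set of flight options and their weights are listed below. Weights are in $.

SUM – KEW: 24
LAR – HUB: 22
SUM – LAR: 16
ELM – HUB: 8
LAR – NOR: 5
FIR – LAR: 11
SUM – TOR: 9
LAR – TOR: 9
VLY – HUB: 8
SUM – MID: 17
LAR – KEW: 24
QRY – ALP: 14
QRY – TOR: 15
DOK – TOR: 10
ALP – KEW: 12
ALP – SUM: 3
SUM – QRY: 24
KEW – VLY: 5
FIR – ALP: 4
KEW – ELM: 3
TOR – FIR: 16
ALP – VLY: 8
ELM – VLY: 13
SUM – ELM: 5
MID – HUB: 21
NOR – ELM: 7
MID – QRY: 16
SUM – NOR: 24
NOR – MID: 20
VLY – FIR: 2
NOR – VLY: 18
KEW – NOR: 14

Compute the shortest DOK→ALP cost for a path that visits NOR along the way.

Shortest DOK→NOR: DOK–TOR–LAR–NOR = 24
Shortest NOR→ALP: NOR–ELM–SUM–ALP = 15
Total via NOR: 24 + 15 = $39.

$39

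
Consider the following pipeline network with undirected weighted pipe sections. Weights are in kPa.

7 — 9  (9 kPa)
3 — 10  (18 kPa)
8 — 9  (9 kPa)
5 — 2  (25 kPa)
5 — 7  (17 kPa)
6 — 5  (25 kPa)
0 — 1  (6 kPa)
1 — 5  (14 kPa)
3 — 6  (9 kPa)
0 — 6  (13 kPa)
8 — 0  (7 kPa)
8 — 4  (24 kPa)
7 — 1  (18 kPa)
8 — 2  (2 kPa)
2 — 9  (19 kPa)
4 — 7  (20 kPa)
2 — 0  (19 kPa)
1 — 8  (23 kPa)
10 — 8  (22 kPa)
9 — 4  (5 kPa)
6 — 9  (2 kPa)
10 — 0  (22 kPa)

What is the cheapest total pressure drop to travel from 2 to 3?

22 kPa

Enumerating some paths:
2 - 8 - 9 - 6 - 3: 2+9+2+9 = 22
2 - 9 - 6 - 3: 19+2+9 = 30
Cheapest is 2 - 8 - 9 - 6 - 3 at 22 kPa.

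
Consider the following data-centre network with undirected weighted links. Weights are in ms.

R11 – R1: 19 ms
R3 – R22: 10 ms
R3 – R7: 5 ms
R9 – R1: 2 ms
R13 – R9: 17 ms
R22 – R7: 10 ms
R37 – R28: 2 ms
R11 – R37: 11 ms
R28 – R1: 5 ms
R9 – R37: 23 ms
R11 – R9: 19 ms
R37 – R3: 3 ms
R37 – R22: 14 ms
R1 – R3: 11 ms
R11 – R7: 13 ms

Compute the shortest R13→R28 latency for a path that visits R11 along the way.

49 ms

Shortest R13→R11: R13–R9–R11 = 36
Best R11 to R28: R11–R37–R28 costing 13
Total via R11: 36 + 13 = 49 ms.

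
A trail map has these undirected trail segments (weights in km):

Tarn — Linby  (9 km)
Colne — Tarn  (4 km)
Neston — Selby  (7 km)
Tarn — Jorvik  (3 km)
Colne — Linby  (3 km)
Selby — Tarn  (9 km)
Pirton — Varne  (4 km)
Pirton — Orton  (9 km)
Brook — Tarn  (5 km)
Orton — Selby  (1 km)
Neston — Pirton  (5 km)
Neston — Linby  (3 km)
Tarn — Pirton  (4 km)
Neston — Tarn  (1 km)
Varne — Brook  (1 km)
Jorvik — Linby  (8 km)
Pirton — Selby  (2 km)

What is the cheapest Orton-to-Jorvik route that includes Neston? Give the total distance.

12 km

Shortest Orton→Neston: Orton–Selby–Neston = 8
Shortest Neston→Jorvik: Neston–Tarn–Jorvik = 4
Total via Neston: 8 + 4 = 12 km.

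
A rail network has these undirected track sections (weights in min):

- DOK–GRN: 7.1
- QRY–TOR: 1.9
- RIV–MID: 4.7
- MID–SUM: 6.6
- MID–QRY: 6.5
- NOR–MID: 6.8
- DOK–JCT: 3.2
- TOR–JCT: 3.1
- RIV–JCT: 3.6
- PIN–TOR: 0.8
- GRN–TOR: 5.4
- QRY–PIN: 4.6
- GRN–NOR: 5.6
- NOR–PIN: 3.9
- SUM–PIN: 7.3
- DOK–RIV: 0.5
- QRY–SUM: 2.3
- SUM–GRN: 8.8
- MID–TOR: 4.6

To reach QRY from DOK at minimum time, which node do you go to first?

Compare a few routes:
DOK - JCT - TOR - QRY: 3.2+3.1+1.9 = 8.2
DOK - RIV - JCT - TOR - QRY: 0.5+3.6+3.1+1.9 = 9.1
DOK - JCT - TOR - PIN - QRY: 3.2+3.1+0.8+4.6 = 11.7
DOK - RIV - MID - QRY: 0.5+4.7+6.5 = 11.7
The minimum is 8.2 min via DOK - JCT - TOR - QRY.
So from DOK the first move is to JCT.

JCT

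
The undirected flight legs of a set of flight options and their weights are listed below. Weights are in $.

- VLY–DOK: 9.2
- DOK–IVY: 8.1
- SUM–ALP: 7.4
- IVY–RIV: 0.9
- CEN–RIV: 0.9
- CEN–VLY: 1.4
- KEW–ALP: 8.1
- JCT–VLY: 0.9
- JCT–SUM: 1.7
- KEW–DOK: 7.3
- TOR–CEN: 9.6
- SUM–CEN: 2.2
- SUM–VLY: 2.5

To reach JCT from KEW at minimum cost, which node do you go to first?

ALP

Enumerating some paths:
KEW–ALP–SUM–VLY–JCT: 8.1+7.4+2.5+0.9 = 18.9
KEW–DOK–VLY–JCT: 7.3+9.2+0.9 = 17.4
KEW–ALP–SUM–JCT: 8.1+7.4+1.7 = 17.2
The minimum is $17.2 via KEW–ALP–SUM–JCT.
So from KEW the first move is to ALP.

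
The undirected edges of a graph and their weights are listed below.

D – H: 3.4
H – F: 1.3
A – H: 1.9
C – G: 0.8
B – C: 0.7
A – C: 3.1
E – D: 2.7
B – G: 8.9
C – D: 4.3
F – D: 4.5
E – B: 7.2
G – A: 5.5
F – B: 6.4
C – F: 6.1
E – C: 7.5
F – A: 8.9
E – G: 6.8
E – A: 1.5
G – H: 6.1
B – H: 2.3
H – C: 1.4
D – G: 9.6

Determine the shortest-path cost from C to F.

Shortest distances from C:
C: 0
B: 0.7  (via C)
G: 0.8  (via C)
H: 1.4  (via C)
F: 2.7  (via H)
Shortest route: C–H–F = 2.7.

2.7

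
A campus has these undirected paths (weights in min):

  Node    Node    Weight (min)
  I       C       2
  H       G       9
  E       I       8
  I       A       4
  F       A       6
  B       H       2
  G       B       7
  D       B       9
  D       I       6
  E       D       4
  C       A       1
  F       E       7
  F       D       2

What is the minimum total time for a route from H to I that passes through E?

23 min

Best H to E: H → B → D → E costing 15
Best E to I: E → I costing 8
Total via E: 15 + 8 = 23 min.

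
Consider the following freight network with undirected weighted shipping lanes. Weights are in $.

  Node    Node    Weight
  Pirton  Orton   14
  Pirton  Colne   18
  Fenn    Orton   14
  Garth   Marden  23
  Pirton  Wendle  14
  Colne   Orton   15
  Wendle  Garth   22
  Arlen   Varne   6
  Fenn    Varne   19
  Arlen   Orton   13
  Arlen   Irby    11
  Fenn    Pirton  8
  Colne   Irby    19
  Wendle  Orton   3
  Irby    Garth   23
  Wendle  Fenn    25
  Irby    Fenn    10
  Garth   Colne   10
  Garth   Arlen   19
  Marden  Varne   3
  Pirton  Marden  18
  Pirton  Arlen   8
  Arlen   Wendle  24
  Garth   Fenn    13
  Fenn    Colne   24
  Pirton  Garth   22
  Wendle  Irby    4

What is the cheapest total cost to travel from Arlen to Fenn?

$16

Settle nodes by increasing distance from Arlen:
Arlen: 0
Varne: 6  (via Arlen)
Pirton: 8  (via Arlen)
Marden: 9  (via Varne)
Irby: 11  (via Arlen)
Orton: 13  (via Arlen)
Wendle: 15  (via Irby)
Fenn: 16  (via Pirton)
Shortest route: Arlen → Pirton → Fenn = $16.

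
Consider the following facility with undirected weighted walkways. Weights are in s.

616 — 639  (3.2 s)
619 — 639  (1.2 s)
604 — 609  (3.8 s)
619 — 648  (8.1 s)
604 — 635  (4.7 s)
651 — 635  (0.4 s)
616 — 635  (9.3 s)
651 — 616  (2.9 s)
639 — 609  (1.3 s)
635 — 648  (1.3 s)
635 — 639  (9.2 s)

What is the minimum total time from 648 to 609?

9.1 s

Running Dijkstra from 648:
648: 0
635: 1.3  (via 648)
651: 1.7  (via 635)
616: 4.6  (via 651)
604: 6  (via 635)
639: 7.8  (via 616)
619: 8.1  (via 648)
609: 9.1  (via 639)
Shortest route: 648–635–651–616–639–609 = 9.1 s.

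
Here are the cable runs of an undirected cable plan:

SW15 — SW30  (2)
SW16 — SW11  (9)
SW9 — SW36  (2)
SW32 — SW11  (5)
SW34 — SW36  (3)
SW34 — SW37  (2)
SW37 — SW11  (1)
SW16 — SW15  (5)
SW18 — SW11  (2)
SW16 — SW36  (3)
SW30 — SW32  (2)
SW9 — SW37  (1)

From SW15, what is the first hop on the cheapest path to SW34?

Candidate routes:
SW15–SW16–SW36–SW34: 5+3+3 = 11
SW15–SW30–SW32–SW11–SW37–SW34: 2+2+5+1+2 = 12
Cheapest is SW15–SW16–SW36–SW34 at 11.
So from SW15 the first move is to SW16.

SW16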